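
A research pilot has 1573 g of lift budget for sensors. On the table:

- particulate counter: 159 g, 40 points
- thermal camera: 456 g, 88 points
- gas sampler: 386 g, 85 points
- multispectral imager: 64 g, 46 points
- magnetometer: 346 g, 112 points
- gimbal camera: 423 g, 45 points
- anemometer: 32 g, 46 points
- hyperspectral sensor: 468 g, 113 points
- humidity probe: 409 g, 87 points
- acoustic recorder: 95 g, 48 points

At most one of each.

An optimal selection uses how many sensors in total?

7

Optimal total is 492.
particulate counter + multispectral imager + magnetometer + anemometer + hyperspectral sensor + humidity probe + acoustic recorder hits 492 at 1573 g.
Any selection reaching 492 contains exactly 7 sensors.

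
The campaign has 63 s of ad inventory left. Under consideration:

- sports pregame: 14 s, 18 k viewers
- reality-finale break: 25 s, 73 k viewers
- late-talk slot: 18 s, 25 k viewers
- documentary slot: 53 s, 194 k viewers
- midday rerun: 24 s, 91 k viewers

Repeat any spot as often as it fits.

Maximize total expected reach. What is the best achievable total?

200

Taking sports pregame + 2×midday rerun: 62 s used, 200 in expected reach.
The spare 1 s is too small for any remaining spot, and no exchange beats 200.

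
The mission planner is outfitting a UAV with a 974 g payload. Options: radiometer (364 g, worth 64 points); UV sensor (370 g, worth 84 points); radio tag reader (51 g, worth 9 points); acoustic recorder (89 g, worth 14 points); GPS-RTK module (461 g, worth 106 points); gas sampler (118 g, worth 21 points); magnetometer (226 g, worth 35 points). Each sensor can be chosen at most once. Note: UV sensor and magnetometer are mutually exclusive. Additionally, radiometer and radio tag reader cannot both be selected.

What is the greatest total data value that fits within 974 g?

Taking the top-ratio sensors first gives UV sensor + GPS-RTK module + gas sampler for 211 (949 g).
Replace gas sampler with radio tag reader + acoustic recorder: the trade gains 2 net, giving 213 at 971 g.

213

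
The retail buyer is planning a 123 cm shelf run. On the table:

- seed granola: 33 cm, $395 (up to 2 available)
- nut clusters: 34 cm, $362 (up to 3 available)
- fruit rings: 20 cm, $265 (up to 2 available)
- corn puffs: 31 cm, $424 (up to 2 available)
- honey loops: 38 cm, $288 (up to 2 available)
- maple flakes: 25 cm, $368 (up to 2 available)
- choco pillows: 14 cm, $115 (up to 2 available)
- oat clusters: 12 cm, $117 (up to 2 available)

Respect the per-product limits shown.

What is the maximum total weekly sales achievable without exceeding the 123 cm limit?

1690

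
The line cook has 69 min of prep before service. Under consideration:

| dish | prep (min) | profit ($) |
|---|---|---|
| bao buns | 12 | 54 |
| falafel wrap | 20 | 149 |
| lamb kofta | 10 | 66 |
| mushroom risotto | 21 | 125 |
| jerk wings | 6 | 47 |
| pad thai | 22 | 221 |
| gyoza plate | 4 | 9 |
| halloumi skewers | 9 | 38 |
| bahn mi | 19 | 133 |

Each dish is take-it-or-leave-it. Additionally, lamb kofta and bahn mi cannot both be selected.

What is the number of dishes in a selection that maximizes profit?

4

Optimal total is 550.
falafel wrap + jerk wings + pad thai + bahn mi hits 550 at 67 min.
All optima have 4 dishes.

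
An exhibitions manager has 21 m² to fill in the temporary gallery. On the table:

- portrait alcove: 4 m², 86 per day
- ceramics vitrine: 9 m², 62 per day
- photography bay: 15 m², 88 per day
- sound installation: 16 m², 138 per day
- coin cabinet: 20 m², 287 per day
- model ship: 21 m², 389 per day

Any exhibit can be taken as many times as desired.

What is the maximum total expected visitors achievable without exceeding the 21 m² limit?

430

By expected visitors per m²: portrait alcove 21.50, model ship 18.52, coin cabinet 14.35, sound installation 8.62 lead.
The ratio ordering already packs tightly: 5×portrait alcove, 20 m², 430.
That's the maximum — no swap from here does better than 430.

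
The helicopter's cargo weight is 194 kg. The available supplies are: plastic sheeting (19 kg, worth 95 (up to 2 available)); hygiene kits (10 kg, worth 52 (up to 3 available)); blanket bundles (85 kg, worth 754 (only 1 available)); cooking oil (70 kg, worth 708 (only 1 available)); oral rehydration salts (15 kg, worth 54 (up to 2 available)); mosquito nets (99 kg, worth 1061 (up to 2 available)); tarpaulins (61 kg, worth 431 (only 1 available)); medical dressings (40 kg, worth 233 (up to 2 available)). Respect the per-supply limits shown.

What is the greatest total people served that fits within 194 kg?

1875

The ratio heuristic lands on 2×hygiene kits + cooking oil + mosquito nets (1873) but leaves 5 kg idle.
Replace hygiene kits with oral rehydration salts: the trade gains 2 net, giving 1875 at 194 kg.
No other feasible combination exceeds 1875.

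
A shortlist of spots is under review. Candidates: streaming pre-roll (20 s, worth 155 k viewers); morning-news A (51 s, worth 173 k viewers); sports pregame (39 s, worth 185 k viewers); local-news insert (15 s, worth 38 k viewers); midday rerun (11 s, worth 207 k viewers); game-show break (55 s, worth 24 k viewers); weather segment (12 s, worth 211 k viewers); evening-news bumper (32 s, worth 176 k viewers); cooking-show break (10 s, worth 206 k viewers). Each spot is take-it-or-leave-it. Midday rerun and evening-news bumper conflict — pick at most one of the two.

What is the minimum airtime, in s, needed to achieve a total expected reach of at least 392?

Look for the lowest-airtime combination reaching 392.
midday rerun + cooking-show break reaches 413 using 21 s.
No combination under 21 s hits 392.

21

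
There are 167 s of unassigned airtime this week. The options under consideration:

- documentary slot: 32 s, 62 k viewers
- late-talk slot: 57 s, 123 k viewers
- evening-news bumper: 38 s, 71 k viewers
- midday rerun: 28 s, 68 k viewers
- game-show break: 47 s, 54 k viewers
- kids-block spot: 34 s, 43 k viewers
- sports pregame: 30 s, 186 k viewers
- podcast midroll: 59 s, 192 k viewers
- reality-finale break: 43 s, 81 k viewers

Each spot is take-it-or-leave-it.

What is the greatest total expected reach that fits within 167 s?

By expected reach per s: sports pregame 6.20, podcast midroll 3.25, midday rerun 2.43 lead.
A density-first pass picks documentary slot + midday rerun + sports pregame + podcast midroll — 508 at 149 s.
The 32 s tied up in documentary slot is better spent on reality-finale break — total rises to 527 (160 s).
The closest alternative, documentary slot + sports pregame + podcast midroll + reality-finale break, reaches only 521.

527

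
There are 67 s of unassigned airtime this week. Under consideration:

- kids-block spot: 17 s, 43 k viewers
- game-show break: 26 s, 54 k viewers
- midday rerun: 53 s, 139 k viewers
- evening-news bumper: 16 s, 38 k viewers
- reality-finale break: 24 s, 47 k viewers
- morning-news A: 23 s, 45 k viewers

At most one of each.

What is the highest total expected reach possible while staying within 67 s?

144

Filling by ratio: midday rerun for 139, with 14 s left unused.
The 53 s tied up in midday rerun is better spent on kids-block spot + game-show break + reality-finale break — total rises to 144 (67 s).
Runner-up kids-block spot + game-show break + morning-news A tops out at 142.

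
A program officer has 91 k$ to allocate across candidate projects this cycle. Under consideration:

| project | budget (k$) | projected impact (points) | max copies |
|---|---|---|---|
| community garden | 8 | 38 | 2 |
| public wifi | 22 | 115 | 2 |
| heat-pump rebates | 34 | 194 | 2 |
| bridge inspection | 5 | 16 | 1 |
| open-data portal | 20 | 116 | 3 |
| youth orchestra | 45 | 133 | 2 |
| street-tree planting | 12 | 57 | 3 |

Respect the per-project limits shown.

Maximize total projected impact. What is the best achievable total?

By projected impact per k$: open-data portal 5.80, heat-pump rebates 5.71, public wifi 5.23, community garden 4.75 lead.
Greedy by ratio would take community garden + public wifi + 3×open-data portal: 90 k$ used, total 501.
Dropping community garden and public wifi and 2×open-data portal frees 70 k$; slotting in 2×heat-pump rebates (68 k$) lifts the total to 504 at 88 k$.
The spare 3 k$ is too small for any remaining project, and no exchange beats 504.

504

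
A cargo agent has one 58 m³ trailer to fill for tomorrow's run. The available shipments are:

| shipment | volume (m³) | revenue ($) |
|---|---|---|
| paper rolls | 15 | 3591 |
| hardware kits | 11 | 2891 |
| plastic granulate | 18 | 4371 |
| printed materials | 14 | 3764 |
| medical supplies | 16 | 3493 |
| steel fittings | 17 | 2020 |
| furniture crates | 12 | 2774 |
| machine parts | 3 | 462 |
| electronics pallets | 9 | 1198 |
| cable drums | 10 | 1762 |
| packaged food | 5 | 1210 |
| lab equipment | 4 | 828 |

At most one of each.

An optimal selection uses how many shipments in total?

4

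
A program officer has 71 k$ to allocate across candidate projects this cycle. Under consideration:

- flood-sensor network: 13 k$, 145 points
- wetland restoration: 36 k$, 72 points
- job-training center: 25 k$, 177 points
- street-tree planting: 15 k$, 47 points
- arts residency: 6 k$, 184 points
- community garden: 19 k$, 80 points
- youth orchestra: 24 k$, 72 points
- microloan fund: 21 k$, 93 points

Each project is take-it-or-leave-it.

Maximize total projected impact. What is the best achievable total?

599

By projected impact per k$: arts residency 30.67, flood-sensor network 11.15, job-training center 7.08, microloan fund 4.43 lead.
Flood-sensor network + job-training center + arts residency + microloan fund uses 65 of the 71 k$ and totals 599.
No other feasible combination exceeds 599.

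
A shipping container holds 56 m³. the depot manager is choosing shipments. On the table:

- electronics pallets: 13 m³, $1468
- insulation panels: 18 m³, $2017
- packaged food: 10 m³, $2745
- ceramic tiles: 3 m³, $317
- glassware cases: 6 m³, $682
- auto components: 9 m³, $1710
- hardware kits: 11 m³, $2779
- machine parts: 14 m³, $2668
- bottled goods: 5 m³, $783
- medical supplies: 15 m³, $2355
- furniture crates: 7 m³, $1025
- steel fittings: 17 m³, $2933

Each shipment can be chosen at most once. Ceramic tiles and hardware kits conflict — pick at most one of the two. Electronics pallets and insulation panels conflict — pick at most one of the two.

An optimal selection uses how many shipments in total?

6

Best achievable revenue is 11710.
For example packaged food + auto components + hardware kits + machine parts + bottled goods + furniture crates achieves it, using 56 m³.
Any selection reaching 11710 contains exactly 6 shipments.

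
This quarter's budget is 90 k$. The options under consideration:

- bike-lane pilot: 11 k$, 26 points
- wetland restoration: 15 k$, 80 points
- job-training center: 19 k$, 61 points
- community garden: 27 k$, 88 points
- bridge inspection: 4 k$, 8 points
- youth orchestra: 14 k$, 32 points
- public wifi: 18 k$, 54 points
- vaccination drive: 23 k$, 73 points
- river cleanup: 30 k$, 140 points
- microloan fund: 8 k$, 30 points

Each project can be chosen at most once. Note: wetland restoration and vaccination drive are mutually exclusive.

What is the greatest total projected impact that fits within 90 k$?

365

Greedy by ratio would take wetland restoration + community garden + bridge inspection + river cleanup + microloan fund: 84 k$ used, total 346.
Replace community garden and bridge inspection with job-training center + public wifi: the trade gains 19 net, giving 365 at 90 k$.
That's the maximum — no feasible swap from here does better than 365.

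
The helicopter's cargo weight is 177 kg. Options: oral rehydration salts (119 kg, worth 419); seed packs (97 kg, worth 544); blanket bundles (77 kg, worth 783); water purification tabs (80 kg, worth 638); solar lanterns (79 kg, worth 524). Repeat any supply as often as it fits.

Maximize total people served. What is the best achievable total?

1566

The ratio ordering already packs tightly: 2×blanket bundles, 154 kg, 1566.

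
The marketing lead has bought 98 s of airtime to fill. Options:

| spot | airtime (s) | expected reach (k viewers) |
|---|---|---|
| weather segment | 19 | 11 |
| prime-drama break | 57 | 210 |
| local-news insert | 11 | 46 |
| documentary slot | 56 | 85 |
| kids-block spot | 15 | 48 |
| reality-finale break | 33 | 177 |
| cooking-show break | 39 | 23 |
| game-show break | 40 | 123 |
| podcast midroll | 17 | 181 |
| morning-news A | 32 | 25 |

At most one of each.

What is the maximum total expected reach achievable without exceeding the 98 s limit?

481

The ratio heuristic lands on weather segment + local-news insert + kids-block spot + reality-finale break + podcast midroll (463) but leaves 3 s idle.
Dropping weather segment and local-news insert and kids-block spot frees 45 s; slotting in game-show break (40 s) lifts the total to 481 at 90 s.
No other feasible combination exceeds 481.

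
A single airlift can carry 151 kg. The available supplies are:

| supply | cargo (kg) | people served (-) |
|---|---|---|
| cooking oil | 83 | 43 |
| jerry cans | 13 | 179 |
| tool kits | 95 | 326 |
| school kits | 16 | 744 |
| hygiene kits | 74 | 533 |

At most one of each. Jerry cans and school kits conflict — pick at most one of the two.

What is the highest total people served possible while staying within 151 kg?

1277

School kits + hygiene kits uses 90 of the 151 kg and totals 1277.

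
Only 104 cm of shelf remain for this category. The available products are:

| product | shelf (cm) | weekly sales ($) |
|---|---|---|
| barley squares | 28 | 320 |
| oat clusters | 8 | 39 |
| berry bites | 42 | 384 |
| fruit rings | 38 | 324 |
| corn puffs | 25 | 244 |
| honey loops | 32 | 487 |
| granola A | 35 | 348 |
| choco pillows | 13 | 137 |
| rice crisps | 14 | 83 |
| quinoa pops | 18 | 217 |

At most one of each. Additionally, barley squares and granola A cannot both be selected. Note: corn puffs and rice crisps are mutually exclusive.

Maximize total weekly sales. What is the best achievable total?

1268

Filling by ratio: barley squares + oat clusters + honey loops + choco pillows + quinoa pops for 1200, with 5 cm left unused.
Dropping oat clusters and choco pillows frees 21 cm; slotting in corn puffs (25 cm) lifts the total to 1268 at 103 cm.
Runner-up barley squares + oat clusters + honey loops + choco pillows + quinoa pops tops out at 1200.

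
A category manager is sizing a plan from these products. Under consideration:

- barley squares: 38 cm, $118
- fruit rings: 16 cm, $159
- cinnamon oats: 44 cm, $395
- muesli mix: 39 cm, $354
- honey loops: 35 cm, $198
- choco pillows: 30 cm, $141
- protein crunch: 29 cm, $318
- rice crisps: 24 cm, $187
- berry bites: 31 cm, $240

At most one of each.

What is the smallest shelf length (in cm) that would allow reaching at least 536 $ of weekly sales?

60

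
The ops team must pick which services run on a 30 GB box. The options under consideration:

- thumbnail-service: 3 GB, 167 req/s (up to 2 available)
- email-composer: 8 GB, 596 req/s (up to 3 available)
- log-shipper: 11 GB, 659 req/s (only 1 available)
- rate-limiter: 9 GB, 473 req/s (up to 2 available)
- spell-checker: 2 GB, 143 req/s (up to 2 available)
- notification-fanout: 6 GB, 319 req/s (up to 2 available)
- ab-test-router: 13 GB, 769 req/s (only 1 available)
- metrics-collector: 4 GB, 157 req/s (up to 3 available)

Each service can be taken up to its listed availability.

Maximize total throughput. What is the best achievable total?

2122

Filling by ratio: 3×email-composer + 2×spell-checker for 2074, with 2 GB left unused.
Replace 2×spell-checker with 2×thumbnail-service: the trade gains 48 net, giving 2122 at 30 GB.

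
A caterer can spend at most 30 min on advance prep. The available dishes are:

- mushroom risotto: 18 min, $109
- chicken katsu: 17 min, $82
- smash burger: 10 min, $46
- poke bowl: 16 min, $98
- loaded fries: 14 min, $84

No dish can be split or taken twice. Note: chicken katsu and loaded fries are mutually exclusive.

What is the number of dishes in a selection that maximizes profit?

2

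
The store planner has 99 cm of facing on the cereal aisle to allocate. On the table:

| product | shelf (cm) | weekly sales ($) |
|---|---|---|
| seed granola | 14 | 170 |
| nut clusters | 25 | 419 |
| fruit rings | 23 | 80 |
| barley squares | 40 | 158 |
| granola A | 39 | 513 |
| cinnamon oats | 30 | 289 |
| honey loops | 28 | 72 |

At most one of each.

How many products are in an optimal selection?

3

The maximum weekly sales within 99 cm is 1221.
nut clusters + granola A + cinnamon oats hits 1221 at 94 cm.
Any selection reaching 1221 contains exactly 3 products.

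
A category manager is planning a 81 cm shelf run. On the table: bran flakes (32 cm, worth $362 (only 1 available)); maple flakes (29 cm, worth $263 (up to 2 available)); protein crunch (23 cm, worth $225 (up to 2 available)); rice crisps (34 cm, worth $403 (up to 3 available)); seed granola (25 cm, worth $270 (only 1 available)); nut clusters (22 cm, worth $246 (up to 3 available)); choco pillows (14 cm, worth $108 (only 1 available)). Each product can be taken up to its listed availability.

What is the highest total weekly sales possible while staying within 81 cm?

919

Density check — rice crisps 11.85, bran flakes 11.31, nut clusters 11.18, seed granola 10.80 are the best per cm.
Filling by ratio: 2×rice crisps for 806, with 13 cm left unused.
Replace rice crisps with seed granola + nut clusters: the trade gains 113 net, giving 919 at 81 cm.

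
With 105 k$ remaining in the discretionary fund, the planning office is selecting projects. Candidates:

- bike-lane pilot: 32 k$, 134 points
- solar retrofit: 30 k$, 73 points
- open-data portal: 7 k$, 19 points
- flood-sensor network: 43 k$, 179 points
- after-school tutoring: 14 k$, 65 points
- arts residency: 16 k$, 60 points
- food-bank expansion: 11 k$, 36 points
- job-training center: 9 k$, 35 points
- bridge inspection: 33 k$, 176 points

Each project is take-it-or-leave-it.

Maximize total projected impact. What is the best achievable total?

470

The ratio ordering already packs tightly: bike-lane pilot + after-school tutoring + arts residency + job-training center + bridge inspection, 104 k$, 470.
Runner-up flood-sensor network + after-school tutoring + food-bank expansion + bridge inspection tops out at 456.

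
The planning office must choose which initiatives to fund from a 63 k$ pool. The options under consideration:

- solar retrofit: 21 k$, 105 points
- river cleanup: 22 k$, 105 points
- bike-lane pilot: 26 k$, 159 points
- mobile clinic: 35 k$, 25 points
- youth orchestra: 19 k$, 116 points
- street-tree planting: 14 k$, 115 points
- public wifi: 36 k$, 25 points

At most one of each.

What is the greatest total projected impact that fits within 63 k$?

Bike-lane pilot + youth orchestra + street-tree planting uses 59 of the 63 k$ and totals 390.
An exhaustive check of the 128 subsets confirms 390.

390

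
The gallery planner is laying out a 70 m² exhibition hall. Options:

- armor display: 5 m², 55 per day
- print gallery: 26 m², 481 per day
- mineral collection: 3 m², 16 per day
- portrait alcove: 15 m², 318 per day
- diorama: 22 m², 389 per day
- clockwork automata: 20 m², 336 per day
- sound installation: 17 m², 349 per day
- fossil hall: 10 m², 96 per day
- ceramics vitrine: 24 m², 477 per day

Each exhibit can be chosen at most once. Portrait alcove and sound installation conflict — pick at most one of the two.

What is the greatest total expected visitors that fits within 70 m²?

1331

Best packing: armor display + print gallery + portrait alcove + ceramics vitrine — 70 m², 1331 total.
Next best is print gallery + mineral collection + sound installation + ceramics vitrine at 1323 (70 m²) — short by 8.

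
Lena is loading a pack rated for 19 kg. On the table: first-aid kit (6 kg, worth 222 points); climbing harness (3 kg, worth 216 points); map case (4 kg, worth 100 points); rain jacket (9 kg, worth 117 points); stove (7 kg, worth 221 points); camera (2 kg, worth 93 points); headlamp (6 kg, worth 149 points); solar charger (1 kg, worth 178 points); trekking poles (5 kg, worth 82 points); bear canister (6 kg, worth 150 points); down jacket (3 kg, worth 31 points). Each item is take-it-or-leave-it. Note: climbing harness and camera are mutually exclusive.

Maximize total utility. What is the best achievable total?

837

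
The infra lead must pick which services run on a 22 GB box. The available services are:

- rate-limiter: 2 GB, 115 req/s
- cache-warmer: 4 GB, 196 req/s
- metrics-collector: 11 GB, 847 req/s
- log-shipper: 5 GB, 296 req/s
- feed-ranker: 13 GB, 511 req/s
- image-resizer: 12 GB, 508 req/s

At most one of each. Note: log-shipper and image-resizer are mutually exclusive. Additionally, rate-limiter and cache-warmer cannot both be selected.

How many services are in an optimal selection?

Best achievable throughput is 1339.
For example cache-warmer + metrics-collector + log-shipper achieves it, using 20 GB.
Any selection reaching 1339 contains exactly 3 services.

3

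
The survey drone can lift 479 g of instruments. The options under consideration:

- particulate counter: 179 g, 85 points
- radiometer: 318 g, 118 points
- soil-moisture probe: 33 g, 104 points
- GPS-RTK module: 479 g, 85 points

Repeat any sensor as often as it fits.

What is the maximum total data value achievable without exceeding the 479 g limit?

1456

By data value per g: soil-moisture probe 3.15, particulate counter 0.47, radiometer 0.37 lead.
The ratio ordering already packs tightly: 14×soil-moisture probe, 462 g, 1456.
Every other selection either busts 479 g or fails to beat 1456.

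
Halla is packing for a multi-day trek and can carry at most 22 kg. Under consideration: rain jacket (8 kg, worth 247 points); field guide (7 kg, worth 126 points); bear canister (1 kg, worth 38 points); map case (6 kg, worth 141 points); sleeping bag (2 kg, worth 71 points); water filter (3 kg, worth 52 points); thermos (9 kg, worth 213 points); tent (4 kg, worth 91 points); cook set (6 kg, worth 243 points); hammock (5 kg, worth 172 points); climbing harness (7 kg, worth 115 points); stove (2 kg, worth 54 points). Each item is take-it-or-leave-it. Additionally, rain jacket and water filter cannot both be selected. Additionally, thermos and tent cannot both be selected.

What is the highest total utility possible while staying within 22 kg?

Density check — cook set 40.50, bear canister 38.00, sleeping bag 35.50 are the best per kg.
Rain jacket + bear canister + sleeping bag + cook set + hammock uses 22 of the 22 kg and totals 771.
Nothing else feasible within 22 kg beats 771.

771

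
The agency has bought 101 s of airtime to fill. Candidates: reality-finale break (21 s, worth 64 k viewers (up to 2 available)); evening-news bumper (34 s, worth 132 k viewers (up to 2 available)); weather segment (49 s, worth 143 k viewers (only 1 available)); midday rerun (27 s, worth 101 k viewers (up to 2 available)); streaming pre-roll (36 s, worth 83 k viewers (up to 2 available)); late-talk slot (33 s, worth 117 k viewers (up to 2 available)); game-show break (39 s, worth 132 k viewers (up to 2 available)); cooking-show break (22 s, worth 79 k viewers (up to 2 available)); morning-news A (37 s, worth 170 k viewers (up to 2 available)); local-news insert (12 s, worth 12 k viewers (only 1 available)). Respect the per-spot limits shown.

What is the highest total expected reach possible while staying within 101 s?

441

Density check — morning-news A 4.59, evening-news bumper 3.88, midday rerun 3.74, cooking-show break 3.59 are the best per s.
Taking midday rerun + 2×morning-news A: 101 s used, 441 in expected reach.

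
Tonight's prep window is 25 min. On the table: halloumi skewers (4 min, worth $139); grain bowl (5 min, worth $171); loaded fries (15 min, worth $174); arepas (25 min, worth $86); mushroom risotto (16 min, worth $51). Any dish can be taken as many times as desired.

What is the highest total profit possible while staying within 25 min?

866

The ratio heuristic lands on 6×halloumi skewers (834) but leaves 1 min idle.
Replace halloumi skewers with grain bowl: the trade gains 32 net, giving 866 at 25 min.
That's the maximum — no swap from here does better than 866.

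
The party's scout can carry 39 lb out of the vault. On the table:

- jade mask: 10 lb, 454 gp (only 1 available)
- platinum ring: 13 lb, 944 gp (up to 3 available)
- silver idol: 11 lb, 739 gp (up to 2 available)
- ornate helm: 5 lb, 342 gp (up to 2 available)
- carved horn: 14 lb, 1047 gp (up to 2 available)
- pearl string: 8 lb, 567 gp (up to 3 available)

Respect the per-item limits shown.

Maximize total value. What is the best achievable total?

2833

Density check — carved horn 74.79, platinum ring 72.62, pearl string 70.88 are the best per lb.
Taking the top-ratio items first gives 2×carved horn + pearl string for 2661 (36 lb).
Replace pearl string with silver idol: the trade gains 172 net, giving 2833 at 39 lb.
Every other selection either busts 39 lb or exceeds an availability limit or fails to beat 2833.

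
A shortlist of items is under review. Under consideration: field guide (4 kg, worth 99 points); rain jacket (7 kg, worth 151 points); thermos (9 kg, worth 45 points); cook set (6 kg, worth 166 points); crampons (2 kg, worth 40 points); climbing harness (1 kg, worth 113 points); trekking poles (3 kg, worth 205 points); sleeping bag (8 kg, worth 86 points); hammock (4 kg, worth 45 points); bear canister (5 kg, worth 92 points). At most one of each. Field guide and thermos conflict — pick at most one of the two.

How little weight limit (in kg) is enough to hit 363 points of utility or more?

8

Need the lightest bundle worth ≥ 363.
field guide + climbing harness + trekking poles reaches 417 using 8 kg.
No combination under 8 kg hits 363.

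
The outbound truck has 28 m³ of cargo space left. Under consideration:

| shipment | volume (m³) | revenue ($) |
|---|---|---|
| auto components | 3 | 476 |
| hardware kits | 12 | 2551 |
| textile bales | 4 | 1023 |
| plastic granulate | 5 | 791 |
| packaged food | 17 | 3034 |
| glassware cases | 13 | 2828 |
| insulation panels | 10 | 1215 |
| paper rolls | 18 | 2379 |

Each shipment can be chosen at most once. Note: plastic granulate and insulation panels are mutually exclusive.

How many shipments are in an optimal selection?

The maximum revenue within 28 m³ is 5855.
For example auto components + hardware kits + glassware cases achieves it, using 28 m³.
Any selection reaching 5855 contains exactly 3 shipments.

3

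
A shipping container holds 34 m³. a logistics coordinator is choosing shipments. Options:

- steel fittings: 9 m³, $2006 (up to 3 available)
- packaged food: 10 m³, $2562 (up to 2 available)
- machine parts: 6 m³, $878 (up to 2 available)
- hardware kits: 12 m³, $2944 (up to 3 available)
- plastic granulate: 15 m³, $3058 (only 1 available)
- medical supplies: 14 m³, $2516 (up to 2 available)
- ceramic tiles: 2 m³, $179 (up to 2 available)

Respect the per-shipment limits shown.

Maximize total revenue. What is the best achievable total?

A density-first pass picks 2×packaged food + hardware kits + ceramic tiles — 8247 at 34 m³.
Dropping packaged food and ceramic tiles frees 12 m³; slotting in hardware kits (12 m³) lifts the total to 8450 at 34 m³.
No other feasible combination exceeds 8450.

8450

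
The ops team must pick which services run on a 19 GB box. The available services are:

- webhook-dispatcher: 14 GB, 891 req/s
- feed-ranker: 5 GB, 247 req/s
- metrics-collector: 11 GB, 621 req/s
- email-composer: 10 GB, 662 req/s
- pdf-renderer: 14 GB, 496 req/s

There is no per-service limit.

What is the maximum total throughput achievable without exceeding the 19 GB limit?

A density-first pass picks feed-ranker + email-composer — 909 at 15 GB.
The 10 GB tied up in email-composer is better spent on webhook-dispatcher — total rises to 1138 (19 GB).

1138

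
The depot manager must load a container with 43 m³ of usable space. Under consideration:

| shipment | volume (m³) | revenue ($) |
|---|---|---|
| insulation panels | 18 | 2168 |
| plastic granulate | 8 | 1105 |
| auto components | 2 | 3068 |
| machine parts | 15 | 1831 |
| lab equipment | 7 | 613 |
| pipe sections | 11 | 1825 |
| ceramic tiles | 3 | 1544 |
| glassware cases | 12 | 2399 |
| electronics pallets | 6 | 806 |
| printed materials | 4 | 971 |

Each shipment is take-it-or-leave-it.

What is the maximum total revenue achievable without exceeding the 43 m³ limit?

Density check — auto components 1534.00, ceramic tiles 514.67, printed materials 242.75 are the best per m³.
Best packing: plastic granulate + auto components + pipe sections + ceramic tiles + glassware cases + printed materials — 40 m³, 10912 total.

10912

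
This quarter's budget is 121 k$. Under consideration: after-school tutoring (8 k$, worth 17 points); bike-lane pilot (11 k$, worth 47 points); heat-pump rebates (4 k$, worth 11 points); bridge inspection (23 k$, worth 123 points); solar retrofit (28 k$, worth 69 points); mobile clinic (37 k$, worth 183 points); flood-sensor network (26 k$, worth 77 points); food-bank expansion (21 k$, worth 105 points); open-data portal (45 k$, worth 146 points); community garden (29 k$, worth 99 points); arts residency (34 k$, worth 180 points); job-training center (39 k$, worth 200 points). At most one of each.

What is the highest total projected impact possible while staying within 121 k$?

619

Best packing: heat-pump rebates + bridge inspection + food-bank expansion + arts residency + job-training center — 121 k$, 619 total.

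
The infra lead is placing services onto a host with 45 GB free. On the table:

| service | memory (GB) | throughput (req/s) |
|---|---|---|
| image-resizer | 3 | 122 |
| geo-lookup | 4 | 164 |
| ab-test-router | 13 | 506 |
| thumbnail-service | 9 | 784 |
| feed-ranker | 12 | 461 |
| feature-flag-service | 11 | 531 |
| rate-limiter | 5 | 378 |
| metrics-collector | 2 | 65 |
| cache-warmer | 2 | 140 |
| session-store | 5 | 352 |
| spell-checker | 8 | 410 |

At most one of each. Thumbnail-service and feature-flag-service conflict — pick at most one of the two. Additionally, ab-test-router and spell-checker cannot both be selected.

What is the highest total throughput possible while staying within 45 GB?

Best packing: geo-lookup + thumbnail-service + feed-ranker + rate-limiter + cache-warmer + session-store + spell-checker — 45 GB, 2689 total.
That's the maximum — no feasible swap from here does better than 2689.

2689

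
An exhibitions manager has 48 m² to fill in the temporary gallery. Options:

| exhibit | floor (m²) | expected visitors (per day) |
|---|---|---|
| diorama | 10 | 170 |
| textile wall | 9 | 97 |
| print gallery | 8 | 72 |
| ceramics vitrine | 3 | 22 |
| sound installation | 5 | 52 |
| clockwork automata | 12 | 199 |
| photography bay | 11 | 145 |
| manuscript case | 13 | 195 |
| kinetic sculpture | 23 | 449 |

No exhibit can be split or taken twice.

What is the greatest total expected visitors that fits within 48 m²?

Density check — kinetic sculpture 19.52, diorama 17.00, clockwork automata 16.58, manuscript case 15.00 are the best per m².
Greedy by ratio would take diorama + ceramics vitrine + clockwork automata + kinetic sculpture: 48 m² used, total 840.
The 13 m² tied up in diorama and ceramics vitrine is better spent on manuscript case — total rises to 843 (48 m²).

843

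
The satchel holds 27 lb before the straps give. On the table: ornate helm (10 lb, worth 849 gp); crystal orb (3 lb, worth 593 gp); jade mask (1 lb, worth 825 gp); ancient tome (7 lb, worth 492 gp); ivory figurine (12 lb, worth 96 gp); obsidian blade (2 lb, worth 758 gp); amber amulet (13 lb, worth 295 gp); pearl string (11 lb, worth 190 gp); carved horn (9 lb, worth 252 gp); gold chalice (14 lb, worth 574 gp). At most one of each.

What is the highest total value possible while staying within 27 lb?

3517

By value per lb: jade mask 825.00, obsidian blade 379.00, crystal orb 197.67 lead.
The ratio ordering already packs tightly: ornate helm + crystal orb + jade mask + ancient tome + obsidian blade, 23 lb, 3517.
The closest alternative, ornate helm + crystal orb + jade mask + obsidian blade + carved horn, reaches only 3277.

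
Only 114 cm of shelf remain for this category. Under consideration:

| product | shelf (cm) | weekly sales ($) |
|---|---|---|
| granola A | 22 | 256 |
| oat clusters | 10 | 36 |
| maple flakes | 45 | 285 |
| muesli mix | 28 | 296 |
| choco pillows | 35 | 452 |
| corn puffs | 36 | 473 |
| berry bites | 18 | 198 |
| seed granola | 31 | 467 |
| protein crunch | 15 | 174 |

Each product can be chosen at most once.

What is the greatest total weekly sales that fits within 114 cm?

1434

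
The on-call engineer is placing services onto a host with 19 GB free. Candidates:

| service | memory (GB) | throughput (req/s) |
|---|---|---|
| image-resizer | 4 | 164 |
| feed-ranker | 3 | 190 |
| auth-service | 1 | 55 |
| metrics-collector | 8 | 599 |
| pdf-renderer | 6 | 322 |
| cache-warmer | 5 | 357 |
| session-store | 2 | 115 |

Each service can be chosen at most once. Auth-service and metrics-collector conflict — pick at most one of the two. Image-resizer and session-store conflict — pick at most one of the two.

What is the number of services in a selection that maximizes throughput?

Best achievable throughput is 1278.
For example metrics-collector + pdf-renderer + cache-warmer achieves it, using 19 GB.
Every optimal selection uses 3 services.

3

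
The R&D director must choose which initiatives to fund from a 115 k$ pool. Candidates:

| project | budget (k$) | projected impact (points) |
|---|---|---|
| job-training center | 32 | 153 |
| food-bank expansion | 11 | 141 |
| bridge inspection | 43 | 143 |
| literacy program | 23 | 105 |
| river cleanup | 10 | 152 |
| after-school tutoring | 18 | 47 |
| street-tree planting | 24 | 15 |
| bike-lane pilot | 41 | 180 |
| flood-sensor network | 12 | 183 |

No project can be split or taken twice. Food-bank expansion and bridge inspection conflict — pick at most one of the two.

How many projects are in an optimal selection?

5

Best achievable projected impact is 809.
One optimal bundle: job-training center + food-bank expansion + river cleanup + bike-lane pilot + flood-sensor network (106 k$).
All optima have 5 projects.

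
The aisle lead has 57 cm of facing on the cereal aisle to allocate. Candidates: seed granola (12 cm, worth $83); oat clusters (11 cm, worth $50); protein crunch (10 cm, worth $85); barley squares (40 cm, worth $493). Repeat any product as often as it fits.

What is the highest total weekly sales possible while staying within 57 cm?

Taking protein crunch + barley squares: 50 cm used, 578 in weekly sales.
The spare 7 cm is too small for any remaining product, and no exchange beats 578.

578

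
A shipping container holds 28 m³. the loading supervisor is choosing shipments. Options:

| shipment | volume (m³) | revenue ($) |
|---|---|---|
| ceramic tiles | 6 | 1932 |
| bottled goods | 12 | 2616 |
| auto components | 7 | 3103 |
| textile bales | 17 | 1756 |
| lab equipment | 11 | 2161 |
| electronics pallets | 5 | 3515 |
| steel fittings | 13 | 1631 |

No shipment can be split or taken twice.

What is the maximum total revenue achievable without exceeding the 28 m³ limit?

9234

A density-first pass picks ceramic tiles + auto components + electronics pallets — 8550 at 18 m³.
The 6 m³ tied up in ceramic tiles is better spent on bottled goods — total rises to 9234 (24 m³).
The closest alternative, auto components + lab equipment + electronics pallets, reaches only 8779.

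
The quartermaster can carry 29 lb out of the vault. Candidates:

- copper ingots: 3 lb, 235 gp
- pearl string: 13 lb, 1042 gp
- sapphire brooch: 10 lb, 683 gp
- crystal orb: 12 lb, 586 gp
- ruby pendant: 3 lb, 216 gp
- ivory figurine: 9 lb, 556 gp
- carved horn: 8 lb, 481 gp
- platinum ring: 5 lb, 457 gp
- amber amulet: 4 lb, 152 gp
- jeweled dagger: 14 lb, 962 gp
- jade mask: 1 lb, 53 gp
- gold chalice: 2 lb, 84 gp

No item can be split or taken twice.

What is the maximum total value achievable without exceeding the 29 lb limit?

Density check — platinum ring 91.40, pearl string 80.15, copper ingots 78.33 are the best per lb.
The ratio heuristic lands on copper ingots + pearl string + ruby pendant + platinum ring + jade mask + gold chalice (2087) but leaves 2 lb idle.
Replace copper ingots and ruby pendant and gold chalice with sapphire brooch: the trade gains 148 net, giving 2235 at 29 lb.
That's the maximum — no swap from here does better than 2235.

2235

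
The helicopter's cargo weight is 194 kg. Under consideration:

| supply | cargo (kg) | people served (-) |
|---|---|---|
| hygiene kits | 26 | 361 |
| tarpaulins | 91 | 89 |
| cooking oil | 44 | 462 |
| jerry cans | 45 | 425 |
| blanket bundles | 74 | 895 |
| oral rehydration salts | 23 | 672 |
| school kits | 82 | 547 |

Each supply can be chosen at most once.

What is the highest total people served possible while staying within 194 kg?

2454

Greedy by ratio would take hygiene kits + cooking oil + blanket bundles + oral rehydration salts: 167 kg used, total 2390.
The 26 kg tied up in hygiene kits is better spent on jerry cans — total rises to 2454 (186 kg).
Runner-up hygiene kits + cooking oil + blanket bundles + oral rehydration salts tops out at 2390.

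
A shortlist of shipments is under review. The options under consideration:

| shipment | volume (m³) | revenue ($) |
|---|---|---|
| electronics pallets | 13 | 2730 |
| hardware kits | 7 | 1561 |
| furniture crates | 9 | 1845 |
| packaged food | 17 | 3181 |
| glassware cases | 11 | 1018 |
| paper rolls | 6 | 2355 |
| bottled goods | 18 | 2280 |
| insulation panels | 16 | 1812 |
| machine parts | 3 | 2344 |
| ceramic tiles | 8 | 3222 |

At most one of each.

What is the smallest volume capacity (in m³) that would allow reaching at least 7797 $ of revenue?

17

Look for the lowest-volume combination reaching 7797.
paper rolls + machine parts + ceramic tiles: 7921 revenue at 17 m³.
Any bundle with less than 17 m³ falls short of 7797.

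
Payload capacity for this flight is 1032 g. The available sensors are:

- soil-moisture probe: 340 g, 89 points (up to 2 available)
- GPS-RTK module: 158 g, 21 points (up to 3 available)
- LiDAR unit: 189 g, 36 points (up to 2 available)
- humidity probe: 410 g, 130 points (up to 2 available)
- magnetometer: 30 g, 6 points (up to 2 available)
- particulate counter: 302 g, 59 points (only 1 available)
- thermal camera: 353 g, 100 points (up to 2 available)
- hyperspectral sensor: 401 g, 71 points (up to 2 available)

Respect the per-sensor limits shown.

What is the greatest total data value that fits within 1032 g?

296

Ranking by ratio (data value/g): humidity probe 0.32, thermal camera 0.28, soil-moisture probe 0.26.
Filling by ratio: 2×humidity probe + 2×magnetometer for 272, with 152 g left unused.
The 60 g tied up in 2×magnetometer is better spent on LiDAR unit — total rises to 296 (1009 g).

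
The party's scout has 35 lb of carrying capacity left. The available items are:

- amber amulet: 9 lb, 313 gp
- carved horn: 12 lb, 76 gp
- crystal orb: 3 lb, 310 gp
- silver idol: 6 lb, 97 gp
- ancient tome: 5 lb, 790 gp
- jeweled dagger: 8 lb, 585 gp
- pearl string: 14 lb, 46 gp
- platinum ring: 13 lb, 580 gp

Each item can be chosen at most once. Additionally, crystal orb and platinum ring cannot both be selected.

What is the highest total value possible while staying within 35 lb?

2268

Ranking by ratio (value/lb): ancient tome 158.00, crystal orb 103.33, jeweled dagger 73.12, platinum ring 44.62.
Amber amulet + ancient tome + jeweled dagger + platinum ring uses 35 of the 35 lb and totals 2268.
Nothing else feasible within 35 lb beats 2268.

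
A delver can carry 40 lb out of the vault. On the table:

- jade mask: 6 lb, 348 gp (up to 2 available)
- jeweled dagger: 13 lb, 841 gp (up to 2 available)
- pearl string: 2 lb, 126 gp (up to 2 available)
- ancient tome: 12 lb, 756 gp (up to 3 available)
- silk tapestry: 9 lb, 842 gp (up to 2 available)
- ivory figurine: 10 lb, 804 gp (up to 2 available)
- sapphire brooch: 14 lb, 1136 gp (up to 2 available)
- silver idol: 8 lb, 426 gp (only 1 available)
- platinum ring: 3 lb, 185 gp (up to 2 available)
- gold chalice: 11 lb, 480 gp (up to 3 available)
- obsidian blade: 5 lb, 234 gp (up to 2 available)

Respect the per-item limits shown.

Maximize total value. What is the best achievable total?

Filling by ratio: 2×pearl string + 2×silk tapestry + sapphire brooch + platinum ring for 3257, with 1 lb left unused.
Replace pearl string and sapphire brooch and platinum ring with 2×ivory figurine: the trade gains 161 net, giving 3418 at 40 lb.
Every other selection either busts 40 lb or exceeds an availability limit or fails to beat 3418.

3418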